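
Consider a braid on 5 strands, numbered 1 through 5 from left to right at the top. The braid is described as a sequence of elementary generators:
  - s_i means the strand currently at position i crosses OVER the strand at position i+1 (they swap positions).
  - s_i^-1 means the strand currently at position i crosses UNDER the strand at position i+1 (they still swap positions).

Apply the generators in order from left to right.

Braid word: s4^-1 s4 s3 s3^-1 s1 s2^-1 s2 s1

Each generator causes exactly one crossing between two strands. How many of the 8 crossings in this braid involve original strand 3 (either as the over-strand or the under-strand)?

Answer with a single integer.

Answer: 4

Derivation:
Gen 1: crossing 4x5. Involves strand 3? no. Count so far: 0
Gen 2: crossing 5x4. Involves strand 3? no. Count so far: 0
Gen 3: crossing 3x4. Involves strand 3? yes. Count so far: 1
Gen 4: crossing 4x3. Involves strand 3? yes. Count so far: 2
Gen 5: crossing 1x2. Involves strand 3? no. Count so far: 2
Gen 6: crossing 1x3. Involves strand 3? yes. Count so far: 3
Gen 7: crossing 3x1. Involves strand 3? yes. Count so far: 4
Gen 8: crossing 2x1. Involves strand 3? no. Count so far: 4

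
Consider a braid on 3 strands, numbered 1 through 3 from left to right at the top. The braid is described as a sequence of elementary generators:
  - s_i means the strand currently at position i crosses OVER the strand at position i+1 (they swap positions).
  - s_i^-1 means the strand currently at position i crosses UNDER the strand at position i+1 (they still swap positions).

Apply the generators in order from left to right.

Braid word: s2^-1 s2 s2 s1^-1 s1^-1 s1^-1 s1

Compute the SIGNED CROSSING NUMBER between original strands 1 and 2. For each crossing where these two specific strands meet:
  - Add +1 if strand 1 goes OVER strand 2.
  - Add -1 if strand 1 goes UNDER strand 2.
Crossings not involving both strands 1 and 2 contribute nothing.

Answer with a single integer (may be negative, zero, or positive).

Gen 1: crossing 2x3. Both 1&2? no. Sum: 0
Gen 2: crossing 3x2. Both 1&2? no. Sum: 0
Gen 3: crossing 2x3. Both 1&2? no. Sum: 0
Gen 4: crossing 1x3. Both 1&2? no. Sum: 0
Gen 5: crossing 3x1. Both 1&2? no. Sum: 0
Gen 6: crossing 1x3. Both 1&2? no. Sum: 0
Gen 7: crossing 3x1. Both 1&2? no. Sum: 0

Answer: 0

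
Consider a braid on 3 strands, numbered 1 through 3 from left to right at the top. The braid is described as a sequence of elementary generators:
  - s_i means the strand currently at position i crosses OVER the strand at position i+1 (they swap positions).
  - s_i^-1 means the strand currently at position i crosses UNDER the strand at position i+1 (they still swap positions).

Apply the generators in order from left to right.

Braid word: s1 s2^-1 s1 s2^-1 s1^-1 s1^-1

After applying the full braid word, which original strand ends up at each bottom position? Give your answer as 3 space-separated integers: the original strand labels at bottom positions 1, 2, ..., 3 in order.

Gen 1 (s1): strand 1 crosses over strand 2. Perm now: [2 1 3]
Gen 2 (s2^-1): strand 1 crosses under strand 3. Perm now: [2 3 1]
Gen 3 (s1): strand 2 crosses over strand 3. Perm now: [3 2 1]
Gen 4 (s2^-1): strand 2 crosses under strand 1. Perm now: [3 1 2]
Gen 5 (s1^-1): strand 3 crosses under strand 1. Perm now: [1 3 2]
Gen 6 (s1^-1): strand 1 crosses under strand 3. Perm now: [3 1 2]

Answer: 3 1 2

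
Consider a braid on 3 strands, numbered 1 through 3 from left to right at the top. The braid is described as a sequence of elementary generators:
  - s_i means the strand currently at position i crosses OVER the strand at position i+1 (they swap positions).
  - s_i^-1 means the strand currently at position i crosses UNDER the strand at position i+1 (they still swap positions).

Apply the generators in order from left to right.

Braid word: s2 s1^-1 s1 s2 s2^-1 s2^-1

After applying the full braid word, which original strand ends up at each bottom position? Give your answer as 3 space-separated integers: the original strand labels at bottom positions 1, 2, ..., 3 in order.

Gen 1 (s2): strand 2 crosses over strand 3. Perm now: [1 3 2]
Gen 2 (s1^-1): strand 1 crosses under strand 3. Perm now: [3 1 2]
Gen 3 (s1): strand 3 crosses over strand 1. Perm now: [1 3 2]
Gen 4 (s2): strand 3 crosses over strand 2. Perm now: [1 2 3]
Gen 5 (s2^-1): strand 2 crosses under strand 3. Perm now: [1 3 2]
Gen 6 (s2^-1): strand 3 crosses under strand 2. Perm now: [1 2 3]

Answer: 1 2 3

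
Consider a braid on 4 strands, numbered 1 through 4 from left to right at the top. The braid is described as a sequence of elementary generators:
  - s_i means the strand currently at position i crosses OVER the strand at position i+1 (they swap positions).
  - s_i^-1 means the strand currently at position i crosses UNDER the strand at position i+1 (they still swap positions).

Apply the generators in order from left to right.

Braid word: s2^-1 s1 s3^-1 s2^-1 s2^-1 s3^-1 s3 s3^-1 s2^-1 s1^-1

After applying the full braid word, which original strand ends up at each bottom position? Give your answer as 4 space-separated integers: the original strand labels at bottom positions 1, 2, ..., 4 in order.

Answer: 2 3 1 4

Derivation:
Gen 1 (s2^-1): strand 2 crosses under strand 3. Perm now: [1 3 2 4]
Gen 2 (s1): strand 1 crosses over strand 3. Perm now: [3 1 2 4]
Gen 3 (s3^-1): strand 2 crosses under strand 4. Perm now: [3 1 4 2]
Gen 4 (s2^-1): strand 1 crosses under strand 4. Perm now: [3 4 1 2]
Gen 5 (s2^-1): strand 4 crosses under strand 1. Perm now: [3 1 4 2]
Gen 6 (s3^-1): strand 4 crosses under strand 2. Perm now: [3 1 2 4]
Gen 7 (s3): strand 2 crosses over strand 4. Perm now: [3 1 4 2]
Gen 8 (s3^-1): strand 4 crosses under strand 2. Perm now: [3 1 2 4]
Gen 9 (s2^-1): strand 1 crosses under strand 2. Perm now: [3 2 1 4]
Gen 10 (s1^-1): strand 3 crosses under strand 2. Perm now: [2 3 1 4]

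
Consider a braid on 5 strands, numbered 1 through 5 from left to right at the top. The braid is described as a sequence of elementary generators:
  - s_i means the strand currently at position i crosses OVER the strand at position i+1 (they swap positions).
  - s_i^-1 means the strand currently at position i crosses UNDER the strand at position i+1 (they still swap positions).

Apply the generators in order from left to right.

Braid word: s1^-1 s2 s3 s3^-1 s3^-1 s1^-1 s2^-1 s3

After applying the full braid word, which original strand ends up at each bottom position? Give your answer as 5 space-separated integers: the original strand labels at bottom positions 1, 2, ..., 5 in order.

Answer: 3 4 1 2 5

Derivation:
Gen 1 (s1^-1): strand 1 crosses under strand 2. Perm now: [2 1 3 4 5]
Gen 2 (s2): strand 1 crosses over strand 3. Perm now: [2 3 1 4 5]
Gen 3 (s3): strand 1 crosses over strand 4. Perm now: [2 3 4 1 5]
Gen 4 (s3^-1): strand 4 crosses under strand 1. Perm now: [2 3 1 4 5]
Gen 5 (s3^-1): strand 1 crosses under strand 4. Perm now: [2 3 4 1 5]
Gen 6 (s1^-1): strand 2 crosses under strand 3. Perm now: [3 2 4 1 5]
Gen 7 (s2^-1): strand 2 crosses under strand 4. Perm now: [3 4 2 1 5]
Gen 8 (s3): strand 2 crosses over strand 1. Perm now: [3 4 1 2 5]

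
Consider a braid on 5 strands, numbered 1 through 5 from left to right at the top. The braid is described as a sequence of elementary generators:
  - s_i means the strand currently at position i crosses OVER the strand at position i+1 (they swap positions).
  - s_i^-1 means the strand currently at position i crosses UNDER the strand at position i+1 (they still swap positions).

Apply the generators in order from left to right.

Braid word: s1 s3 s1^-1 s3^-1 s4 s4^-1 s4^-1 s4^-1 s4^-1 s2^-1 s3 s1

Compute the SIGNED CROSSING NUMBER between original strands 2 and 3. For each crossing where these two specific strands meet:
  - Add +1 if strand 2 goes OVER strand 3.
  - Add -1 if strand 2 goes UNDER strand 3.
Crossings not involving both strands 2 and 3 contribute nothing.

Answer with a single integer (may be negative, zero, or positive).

Answer: -1

Derivation:
Gen 1: crossing 1x2. Both 2&3? no. Sum: 0
Gen 2: crossing 3x4. Both 2&3? no. Sum: 0
Gen 3: crossing 2x1. Both 2&3? no. Sum: 0
Gen 4: crossing 4x3. Both 2&3? no. Sum: 0
Gen 5: crossing 4x5. Both 2&3? no. Sum: 0
Gen 6: crossing 5x4. Both 2&3? no. Sum: 0
Gen 7: crossing 4x5. Both 2&3? no. Sum: 0
Gen 8: crossing 5x4. Both 2&3? no. Sum: 0
Gen 9: crossing 4x5. Both 2&3? no. Sum: 0
Gen 10: 2 under 3. Both 2&3? yes. Contrib: -1. Sum: -1
Gen 11: crossing 2x5. Both 2&3? no. Sum: -1
Gen 12: crossing 1x3. Both 2&3? no. Sum: -1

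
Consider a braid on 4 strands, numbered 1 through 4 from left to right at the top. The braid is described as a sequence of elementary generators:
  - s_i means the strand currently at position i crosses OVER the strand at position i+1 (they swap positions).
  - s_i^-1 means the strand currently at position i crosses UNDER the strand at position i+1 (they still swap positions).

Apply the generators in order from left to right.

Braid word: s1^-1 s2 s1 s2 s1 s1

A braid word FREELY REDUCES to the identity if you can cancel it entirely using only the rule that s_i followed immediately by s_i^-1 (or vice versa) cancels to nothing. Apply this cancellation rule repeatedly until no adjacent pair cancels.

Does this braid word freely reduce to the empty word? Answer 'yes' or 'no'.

Answer: no

Derivation:
Gen 1 (s1^-1): push. Stack: [s1^-1]
Gen 2 (s2): push. Stack: [s1^-1 s2]
Gen 3 (s1): push. Stack: [s1^-1 s2 s1]
Gen 4 (s2): push. Stack: [s1^-1 s2 s1 s2]
Gen 5 (s1): push. Stack: [s1^-1 s2 s1 s2 s1]
Gen 6 (s1): push. Stack: [s1^-1 s2 s1 s2 s1 s1]
Reduced word: s1^-1 s2 s1 s2 s1 s1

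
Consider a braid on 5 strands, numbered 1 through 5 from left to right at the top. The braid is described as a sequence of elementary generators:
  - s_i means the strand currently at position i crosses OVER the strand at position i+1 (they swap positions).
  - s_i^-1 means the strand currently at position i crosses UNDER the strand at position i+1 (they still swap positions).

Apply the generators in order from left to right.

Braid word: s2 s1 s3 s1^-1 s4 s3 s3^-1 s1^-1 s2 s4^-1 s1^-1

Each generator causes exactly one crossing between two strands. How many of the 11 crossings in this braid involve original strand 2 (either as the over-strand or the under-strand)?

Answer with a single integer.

Gen 1: crossing 2x3. Involves strand 2? yes. Count so far: 1
Gen 2: crossing 1x3. Involves strand 2? no. Count so far: 1
Gen 3: crossing 2x4. Involves strand 2? yes. Count so far: 2
Gen 4: crossing 3x1. Involves strand 2? no. Count so far: 2
Gen 5: crossing 2x5. Involves strand 2? yes. Count so far: 3
Gen 6: crossing 4x5. Involves strand 2? no. Count so far: 3
Gen 7: crossing 5x4. Involves strand 2? no. Count so far: 3
Gen 8: crossing 1x3. Involves strand 2? no. Count so far: 3
Gen 9: crossing 1x4. Involves strand 2? no. Count so far: 3
Gen 10: crossing 5x2. Involves strand 2? yes. Count so far: 4
Gen 11: crossing 3x4. Involves strand 2? no. Count so far: 4

Answer: 4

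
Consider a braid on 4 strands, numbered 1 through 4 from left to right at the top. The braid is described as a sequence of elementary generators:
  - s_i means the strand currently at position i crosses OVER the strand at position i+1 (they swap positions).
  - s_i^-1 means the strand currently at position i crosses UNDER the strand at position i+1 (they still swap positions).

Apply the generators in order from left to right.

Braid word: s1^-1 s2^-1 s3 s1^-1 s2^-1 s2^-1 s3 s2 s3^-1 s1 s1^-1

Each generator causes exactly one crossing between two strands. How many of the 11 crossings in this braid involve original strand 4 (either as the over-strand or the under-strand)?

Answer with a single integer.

Answer: 5

Derivation:
Gen 1: crossing 1x2. Involves strand 4? no. Count so far: 0
Gen 2: crossing 1x3. Involves strand 4? no. Count so far: 0
Gen 3: crossing 1x4. Involves strand 4? yes. Count so far: 1
Gen 4: crossing 2x3. Involves strand 4? no. Count so far: 1
Gen 5: crossing 2x4. Involves strand 4? yes. Count so far: 2
Gen 6: crossing 4x2. Involves strand 4? yes. Count so far: 3
Gen 7: crossing 4x1. Involves strand 4? yes. Count so far: 4
Gen 8: crossing 2x1. Involves strand 4? no. Count so far: 4
Gen 9: crossing 2x4. Involves strand 4? yes. Count so far: 5
Gen 10: crossing 3x1. Involves strand 4? no. Count so far: 5
Gen 11: crossing 1x3. Involves strand 4? no. Count so far: 5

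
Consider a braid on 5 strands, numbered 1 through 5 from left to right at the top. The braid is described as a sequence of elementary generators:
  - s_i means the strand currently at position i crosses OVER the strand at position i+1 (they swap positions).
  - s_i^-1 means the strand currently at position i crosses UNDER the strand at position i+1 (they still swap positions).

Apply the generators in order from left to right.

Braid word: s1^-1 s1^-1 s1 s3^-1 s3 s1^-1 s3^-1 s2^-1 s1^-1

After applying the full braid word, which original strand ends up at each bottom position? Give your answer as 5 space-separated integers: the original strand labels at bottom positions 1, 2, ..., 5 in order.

Answer: 4 1 2 3 5

Derivation:
Gen 1 (s1^-1): strand 1 crosses under strand 2. Perm now: [2 1 3 4 5]
Gen 2 (s1^-1): strand 2 crosses under strand 1. Perm now: [1 2 3 4 5]
Gen 3 (s1): strand 1 crosses over strand 2. Perm now: [2 1 3 4 5]
Gen 4 (s3^-1): strand 3 crosses under strand 4. Perm now: [2 1 4 3 5]
Gen 5 (s3): strand 4 crosses over strand 3. Perm now: [2 1 3 4 5]
Gen 6 (s1^-1): strand 2 crosses under strand 1. Perm now: [1 2 3 4 5]
Gen 7 (s3^-1): strand 3 crosses under strand 4. Perm now: [1 2 4 3 5]
Gen 8 (s2^-1): strand 2 crosses under strand 4. Perm now: [1 4 2 3 5]
Gen 9 (s1^-1): strand 1 crosses under strand 4. Perm now: [4 1 2 3 5]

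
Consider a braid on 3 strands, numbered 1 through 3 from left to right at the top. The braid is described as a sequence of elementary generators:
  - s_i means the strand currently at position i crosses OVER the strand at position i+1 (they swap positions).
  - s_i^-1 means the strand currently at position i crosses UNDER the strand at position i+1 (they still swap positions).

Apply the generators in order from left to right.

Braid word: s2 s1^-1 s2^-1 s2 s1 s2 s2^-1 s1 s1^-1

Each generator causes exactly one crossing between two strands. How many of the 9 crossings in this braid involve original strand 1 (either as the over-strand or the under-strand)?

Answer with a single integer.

Gen 1: crossing 2x3. Involves strand 1? no. Count so far: 0
Gen 2: crossing 1x3. Involves strand 1? yes. Count so far: 1
Gen 3: crossing 1x2. Involves strand 1? yes. Count so far: 2
Gen 4: crossing 2x1. Involves strand 1? yes. Count so far: 3
Gen 5: crossing 3x1. Involves strand 1? yes. Count so far: 4
Gen 6: crossing 3x2. Involves strand 1? no. Count so far: 4
Gen 7: crossing 2x3. Involves strand 1? no. Count so far: 4
Gen 8: crossing 1x3. Involves strand 1? yes. Count so far: 5
Gen 9: crossing 3x1. Involves strand 1? yes. Count so far: 6

Answer: 6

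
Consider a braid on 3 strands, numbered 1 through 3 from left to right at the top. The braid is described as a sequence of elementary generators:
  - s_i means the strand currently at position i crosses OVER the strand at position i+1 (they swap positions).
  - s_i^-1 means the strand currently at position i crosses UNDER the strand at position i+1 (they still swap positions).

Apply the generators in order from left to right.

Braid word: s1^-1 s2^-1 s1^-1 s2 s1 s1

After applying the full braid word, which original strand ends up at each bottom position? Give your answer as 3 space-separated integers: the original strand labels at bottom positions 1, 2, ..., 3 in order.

Answer: 3 1 2

Derivation:
Gen 1 (s1^-1): strand 1 crosses under strand 2. Perm now: [2 1 3]
Gen 2 (s2^-1): strand 1 crosses under strand 3. Perm now: [2 3 1]
Gen 3 (s1^-1): strand 2 crosses under strand 3. Perm now: [3 2 1]
Gen 4 (s2): strand 2 crosses over strand 1. Perm now: [3 1 2]
Gen 5 (s1): strand 3 crosses over strand 1. Perm now: [1 3 2]
Gen 6 (s1): strand 1 crosses over strand 3. Perm now: [3 1 2]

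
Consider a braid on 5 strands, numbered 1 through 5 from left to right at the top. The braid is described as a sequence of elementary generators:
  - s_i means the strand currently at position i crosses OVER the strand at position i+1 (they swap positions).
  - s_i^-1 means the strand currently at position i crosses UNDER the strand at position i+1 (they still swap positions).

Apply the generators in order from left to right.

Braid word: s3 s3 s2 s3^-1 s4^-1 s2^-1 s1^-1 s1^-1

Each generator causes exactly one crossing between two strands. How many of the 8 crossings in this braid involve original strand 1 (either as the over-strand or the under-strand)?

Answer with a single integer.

Gen 1: crossing 3x4. Involves strand 1? no. Count so far: 0
Gen 2: crossing 4x3. Involves strand 1? no. Count so far: 0
Gen 3: crossing 2x3. Involves strand 1? no. Count so far: 0
Gen 4: crossing 2x4. Involves strand 1? no. Count so far: 0
Gen 5: crossing 2x5. Involves strand 1? no. Count so far: 0
Gen 6: crossing 3x4. Involves strand 1? no. Count so far: 0
Gen 7: crossing 1x4. Involves strand 1? yes. Count so far: 1
Gen 8: crossing 4x1. Involves strand 1? yes. Count so far: 2

Answer: 2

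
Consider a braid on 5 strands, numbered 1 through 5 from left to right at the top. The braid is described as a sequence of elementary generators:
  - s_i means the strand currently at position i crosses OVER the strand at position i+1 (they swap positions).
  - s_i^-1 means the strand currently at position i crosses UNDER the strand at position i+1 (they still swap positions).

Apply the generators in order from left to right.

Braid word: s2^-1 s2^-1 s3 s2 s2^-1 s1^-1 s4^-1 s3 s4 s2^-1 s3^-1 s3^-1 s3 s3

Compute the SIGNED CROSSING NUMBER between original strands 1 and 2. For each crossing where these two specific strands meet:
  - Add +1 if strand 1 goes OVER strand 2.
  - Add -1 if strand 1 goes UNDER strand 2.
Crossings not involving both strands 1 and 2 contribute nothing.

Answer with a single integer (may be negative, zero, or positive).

Gen 1: crossing 2x3. Both 1&2? no. Sum: 0
Gen 2: crossing 3x2. Both 1&2? no. Sum: 0
Gen 3: crossing 3x4. Both 1&2? no. Sum: 0
Gen 4: crossing 2x4. Both 1&2? no. Sum: 0
Gen 5: crossing 4x2. Both 1&2? no. Sum: 0
Gen 6: 1 under 2. Both 1&2? yes. Contrib: -1. Sum: -1
Gen 7: crossing 3x5. Both 1&2? no. Sum: -1
Gen 8: crossing 4x5. Both 1&2? no. Sum: -1
Gen 9: crossing 4x3. Both 1&2? no. Sum: -1
Gen 10: crossing 1x5. Both 1&2? no. Sum: -1
Gen 11: crossing 1x3. Both 1&2? no. Sum: -1
Gen 12: crossing 3x1. Both 1&2? no. Sum: -1
Gen 13: crossing 1x3. Both 1&2? no. Sum: -1
Gen 14: crossing 3x1. Both 1&2? no. Sum: -1

Answer: -1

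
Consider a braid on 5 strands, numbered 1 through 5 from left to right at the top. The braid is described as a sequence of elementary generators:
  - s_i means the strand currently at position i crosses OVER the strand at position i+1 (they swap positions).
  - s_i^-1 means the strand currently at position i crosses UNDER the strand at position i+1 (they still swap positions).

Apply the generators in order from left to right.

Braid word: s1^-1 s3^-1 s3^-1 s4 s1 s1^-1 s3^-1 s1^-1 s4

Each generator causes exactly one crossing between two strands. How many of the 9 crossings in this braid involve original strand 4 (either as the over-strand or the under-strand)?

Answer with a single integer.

Gen 1: crossing 1x2. Involves strand 4? no. Count so far: 0
Gen 2: crossing 3x4. Involves strand 4? yes. Count so far: 1
Gen 3: crossing 4x3. Involves strand 4? yes. Count so far: 2
Gen 4: crossing 4x5. Involves strand 4? yes. Count so far: 3
Gen 5: crossing 2x1. Involves strand 4? no. Count so far: 3
Gen 6: crossing 1x2. Involves strand 4? no. Count so far: 3
Gen 7: crossing 3x5. Involves strand 4? no. Count so far: 3
Gen 8: crossing 2x1. Involves strand 4? no. Count so far: 3
Gen 9: crossing 3x4. Involves strand 4? yes. Count so far: 4

Answer: 4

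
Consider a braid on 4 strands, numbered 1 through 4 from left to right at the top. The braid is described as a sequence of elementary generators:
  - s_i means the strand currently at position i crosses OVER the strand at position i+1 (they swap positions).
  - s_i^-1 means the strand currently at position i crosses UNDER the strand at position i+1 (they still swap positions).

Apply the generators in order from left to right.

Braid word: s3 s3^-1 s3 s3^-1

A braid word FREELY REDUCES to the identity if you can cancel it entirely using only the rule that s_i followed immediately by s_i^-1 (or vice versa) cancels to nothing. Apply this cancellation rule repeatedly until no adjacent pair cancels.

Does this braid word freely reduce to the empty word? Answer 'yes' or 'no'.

Gen 1 (s3): push. Stack: [s3]
Gen 2 (s3^-1): cancels prior s3. Stack: []
Gen 3 (s3): push. Stack: [s3]
Gen 4 (s3^-1): cancels prior s3. Stack: []
Reduced word: (empty)

Answer: yes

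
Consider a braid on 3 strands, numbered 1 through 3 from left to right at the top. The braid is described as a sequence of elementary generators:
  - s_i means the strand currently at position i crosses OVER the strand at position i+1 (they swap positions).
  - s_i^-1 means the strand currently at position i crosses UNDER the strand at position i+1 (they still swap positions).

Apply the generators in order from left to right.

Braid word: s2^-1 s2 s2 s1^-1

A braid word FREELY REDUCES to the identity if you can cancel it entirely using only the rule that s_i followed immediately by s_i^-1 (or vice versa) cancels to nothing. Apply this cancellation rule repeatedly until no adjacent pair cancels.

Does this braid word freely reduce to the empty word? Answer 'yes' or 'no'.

Gen 1 (s2^-1): push. Stack: [s2^-1]
Gen 2 (s2): cancels prior s2^-1. Stack: []
Gen 3 (s2): push. Stack: [s2]
Gen 4 (s1^-1): push. Stack: [s2 s1^-1]
Reduced word: s2 s1^-1

Answer: no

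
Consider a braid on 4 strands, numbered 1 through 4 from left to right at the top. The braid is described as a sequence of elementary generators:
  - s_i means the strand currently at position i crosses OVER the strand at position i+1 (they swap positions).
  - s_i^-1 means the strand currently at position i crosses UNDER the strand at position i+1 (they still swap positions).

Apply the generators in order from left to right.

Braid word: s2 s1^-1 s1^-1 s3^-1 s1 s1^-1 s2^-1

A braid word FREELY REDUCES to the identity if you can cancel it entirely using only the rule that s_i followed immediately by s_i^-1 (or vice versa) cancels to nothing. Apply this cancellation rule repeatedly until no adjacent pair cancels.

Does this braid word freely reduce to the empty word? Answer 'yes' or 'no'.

Gen 1 (s2): push. Stack: [s2]
Gen 2 (s1^-1): push. Stack: [s2 s1^-1]
Gen 3 (s1^-1): push. Stack: [s2 s1^-1 s1^-1]
Gen 4 (s3^-1): push. Stack: [s2 s1^-1 s1^-1 s3^-1]
Gen 5 (s1): push. Stack: [s2 s1^-1 s1^-1 s3^-1 s1]
Gen 6 (s1^-1): cancels prior s1. Stack: [s2 s1^-1 s1^-1 s3^-1]
Gen 7 (s2^-1): push. Stack: [s2 s1^-1 s1^-1 s3^-1 s2^-1]
Reduced word: s2 s1^-1 s1^-1 s3^-1 s2^-1

Answer: no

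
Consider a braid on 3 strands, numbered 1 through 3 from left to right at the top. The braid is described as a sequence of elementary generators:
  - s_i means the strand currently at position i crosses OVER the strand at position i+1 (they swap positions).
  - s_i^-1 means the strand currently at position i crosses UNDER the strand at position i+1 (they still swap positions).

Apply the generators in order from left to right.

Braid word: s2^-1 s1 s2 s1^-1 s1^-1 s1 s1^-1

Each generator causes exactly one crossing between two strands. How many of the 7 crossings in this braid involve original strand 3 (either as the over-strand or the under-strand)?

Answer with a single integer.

Answer: 6

Derivation:
Gen 1: crossing 2x3. Involves strand 3? yes. Count so far: 1
Gen 2: crossing 1x3. Involves strand 3? yes. Count so far: 2
Gen 3: crossing 1x2. Involves strand 3? no. Count so far: 2
Gen 4: crossing 3x2. Involves strand 3? yes. Count so far: 3
Gen 5: crossing 2x3. Involves strand 3? yes. Count so far: 4
Gen 6: crossing 3x2. Involves strand 3? yes. Count so far: 5
Gen 7: crossing 2x3. Involves strand 3? yes. Count so far: 6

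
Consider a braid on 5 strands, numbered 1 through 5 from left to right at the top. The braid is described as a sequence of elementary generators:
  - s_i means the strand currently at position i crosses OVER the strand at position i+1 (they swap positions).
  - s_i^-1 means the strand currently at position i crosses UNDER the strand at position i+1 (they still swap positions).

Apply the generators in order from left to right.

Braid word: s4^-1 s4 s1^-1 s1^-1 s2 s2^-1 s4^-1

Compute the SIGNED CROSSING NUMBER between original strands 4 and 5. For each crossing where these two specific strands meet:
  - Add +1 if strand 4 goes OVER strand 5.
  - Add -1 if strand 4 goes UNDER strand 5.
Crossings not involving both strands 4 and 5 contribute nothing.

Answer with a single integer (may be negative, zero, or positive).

Answer: -3

Derivation:
Gen 1: 4 under 5. Both 4&5? yes. Contrib: -1. Sum: -1
Gen 2: 5 over 4. Both 4&5? yes. Contrib: -1. Sum: -2
Gen 3: crossing 1x2. Both 4&5? no. Sum: -2
Gen 4: crossing 2x1. Both 4&5? no. Sum: -2
Gen 5: crossing 2x3. Both 4&5? no. Sum: -2
Gen 6: crossing 3x2. Both 4&5? no. Sum: -2
Gen 7: 4 under 5. Both 4&5? yes. Contrib: -1. Sum: -3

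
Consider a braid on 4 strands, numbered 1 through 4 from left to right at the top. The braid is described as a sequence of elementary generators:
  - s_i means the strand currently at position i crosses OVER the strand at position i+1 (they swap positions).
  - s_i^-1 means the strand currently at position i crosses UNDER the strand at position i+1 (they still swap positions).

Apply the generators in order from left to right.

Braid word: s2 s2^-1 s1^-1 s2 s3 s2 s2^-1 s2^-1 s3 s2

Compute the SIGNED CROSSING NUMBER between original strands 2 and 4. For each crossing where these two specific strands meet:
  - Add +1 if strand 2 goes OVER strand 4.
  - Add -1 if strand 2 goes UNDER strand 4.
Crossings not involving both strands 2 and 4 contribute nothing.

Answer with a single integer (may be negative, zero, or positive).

Answer: 0

Derivation:
Gen 1: crossing 2x3. Both 2&4? no. Sum: 0
Gen 2: crossing 3x2. Both 2&4? no. Sum: 0
Gen 3: crossing 1x2. Both 2&4? no. Sum: 0
Gen 4: crossing 1x3. Both 2&4? no. Sum: 0
Gen 5: crossing 1x4. Both 2&4? no. Sum: 0
Gen 6: crossing 3x4. Both 2&4? no. Sum: 0
Gen 7: crossing 4x3. Both 2&4? no. Sum: 0
Gen 8: crossing 3x4. Both 2&4? no. Sum: 0
Gen 9: crossing 3x1. Both 2&4? no. Sum: 0
Gen 10: crossing 4x1. Both 2&4? no. Sum: 0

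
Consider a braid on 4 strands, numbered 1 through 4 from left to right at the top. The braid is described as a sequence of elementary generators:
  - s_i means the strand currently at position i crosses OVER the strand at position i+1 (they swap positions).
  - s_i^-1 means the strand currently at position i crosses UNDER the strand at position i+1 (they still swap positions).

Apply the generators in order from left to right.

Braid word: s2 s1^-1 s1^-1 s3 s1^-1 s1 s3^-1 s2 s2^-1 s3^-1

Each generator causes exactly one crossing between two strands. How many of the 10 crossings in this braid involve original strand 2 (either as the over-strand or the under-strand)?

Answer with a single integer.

Answer: 6

Derivation:
Gen 1: crossing 2x3. Involves strand 2? yes. Count so far: 1
Gen 2: crossing 1x3. Involves strand 2? no. Count so far: 1
Gen 3: crossing 3x1. Involves strand 2? no. Count so far: 1
Gen 4: crossing 2x4. Involves strand 2? yes. Count so far: 2
Gen 5: crossing 1x3. Involves strand 2? no. Count so far: 2
Gen 6: crossing 3x1. Involves strand 2? no. Count so far: 2
Gen 7: crossing 4x2. Involves strand 2? yes. Count so far: 3
Gen 8: crossing 3x2. Involves strand 2? yes. Count so far: 4
Gen 9: crossing 2x3. Involves strand 2? yes. Count so far: 5
Gen 10: crossing 2x4. Involves strand 2? yes. Count so far: 6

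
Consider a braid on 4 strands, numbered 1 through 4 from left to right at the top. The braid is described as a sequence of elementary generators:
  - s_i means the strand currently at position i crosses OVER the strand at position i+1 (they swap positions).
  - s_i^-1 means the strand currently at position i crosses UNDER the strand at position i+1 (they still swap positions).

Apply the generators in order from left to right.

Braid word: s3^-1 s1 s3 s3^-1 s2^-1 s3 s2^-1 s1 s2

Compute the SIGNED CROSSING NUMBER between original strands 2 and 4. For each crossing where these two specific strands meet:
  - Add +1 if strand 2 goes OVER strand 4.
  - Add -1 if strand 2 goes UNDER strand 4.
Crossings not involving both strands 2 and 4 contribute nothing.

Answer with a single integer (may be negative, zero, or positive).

Answer: 1

Derivation:
Gen 1: crossing 3x4. Both 2&4? no. Sum: 0
Gen 2: crossing 1x2. Both 2&4? no. Sum: 0
Gen 3: crossing 4x3. Both 2&4? no. Sum: 0
Gen 4: crossing 3x4. Both 2&4? no. Sum: 0
Gen 5: crossing 1x4. Both 2&4? no. Sum: 0
Gen 6: crossing 1x3. Both 2&4? no. Sum: 0
Gen 7: crossing 4x3. Both 2&4? no. Sum: 0
Gen 8: crossing 2x3. Both 2&4? no. Sum: 0
Gen 9: 2 over 4. Both 2&4? yes. Contrib: +1. Sum: 1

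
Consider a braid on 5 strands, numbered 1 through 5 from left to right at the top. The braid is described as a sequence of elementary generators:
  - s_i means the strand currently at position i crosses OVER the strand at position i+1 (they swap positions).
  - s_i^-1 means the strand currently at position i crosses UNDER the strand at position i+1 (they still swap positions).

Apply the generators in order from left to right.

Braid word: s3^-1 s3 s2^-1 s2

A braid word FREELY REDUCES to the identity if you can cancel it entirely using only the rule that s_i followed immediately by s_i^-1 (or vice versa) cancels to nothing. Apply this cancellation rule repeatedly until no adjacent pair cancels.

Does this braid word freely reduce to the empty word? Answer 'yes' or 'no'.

Gen 1 (s3^-1): push. Stack: [s3^-1]
Gen 2 (s3): cancels prior s3^-1. Stack: []
Gen 3 (s2^-1): push. Stack: [s2^-1]
Gen 4 (s2): cancels prior s2^-1. Stack: []
Reduced word: (empty)

Answer: yes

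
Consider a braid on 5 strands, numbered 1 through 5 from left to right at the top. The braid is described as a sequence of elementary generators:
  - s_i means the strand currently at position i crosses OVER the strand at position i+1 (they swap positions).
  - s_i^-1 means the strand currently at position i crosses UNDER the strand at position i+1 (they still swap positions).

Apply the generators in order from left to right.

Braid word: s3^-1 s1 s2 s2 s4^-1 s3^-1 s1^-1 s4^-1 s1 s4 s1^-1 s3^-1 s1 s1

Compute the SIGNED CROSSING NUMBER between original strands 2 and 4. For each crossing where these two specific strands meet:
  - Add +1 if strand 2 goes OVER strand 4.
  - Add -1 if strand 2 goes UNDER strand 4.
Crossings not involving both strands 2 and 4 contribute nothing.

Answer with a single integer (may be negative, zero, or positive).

Gen 1: crossing 3x4. Both 2&4? no. Sum: 0
Gen 2: crossing 1x2. Both 2&4? no. Sum: 0
Gen 3: crossing 1x4. Both 2&4? no. Sum: 0
Gen 4: crossing 4x1. Both 2&4? no. Sum: 0
Gen 5: crossing 3x5. Both 2&4? no. Sum: 0
Gen 6: crossing 4x5. Both 2&4? no. Sum: 0
Gen 7: crossing 2x1. Both 2&4? no. Sum: 0
Gen 8: crossing 4x3. Both 2&4? no. Sum: 0
Gen 9: crossing 1x2. Both 2&4? no. Sum: 0
Gen 10: crossing 3x4. Both 2&4? no. Sum: 0
Gen 11: crossing 2x1. Both 2&4? no. Sum: 0
Gen 12: crossing 5x4. Both 2&4? no. Sum: 0
Gen 13: crossing 1x2. Both 2&4? no. Sum: 0
Gen 14: crossing 2x1. Both 2&4? no. Sum: 0

Answer: 0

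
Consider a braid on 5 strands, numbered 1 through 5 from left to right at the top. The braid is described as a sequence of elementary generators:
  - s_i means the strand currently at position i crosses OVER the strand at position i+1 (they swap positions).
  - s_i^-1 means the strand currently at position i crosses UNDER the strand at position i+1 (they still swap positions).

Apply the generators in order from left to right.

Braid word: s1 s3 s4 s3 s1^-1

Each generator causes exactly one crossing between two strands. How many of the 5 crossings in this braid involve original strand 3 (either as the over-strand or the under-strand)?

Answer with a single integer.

Gen 1: crossing 1x2. Involves strand 3? no. Count so far: 0
Gen 2: crossing 3x4. Involves strand 3? yes. Count so far: 1
Gen 3: crossing 3x5. Involves strand 3? yes. Count so far: 2
Gen 4: crossing 4x5. Involves strand 3? no. Count so far: 2
Gen 5: crossing 2x1. Involves strand 3? no. Count so far: 2

Answer: 2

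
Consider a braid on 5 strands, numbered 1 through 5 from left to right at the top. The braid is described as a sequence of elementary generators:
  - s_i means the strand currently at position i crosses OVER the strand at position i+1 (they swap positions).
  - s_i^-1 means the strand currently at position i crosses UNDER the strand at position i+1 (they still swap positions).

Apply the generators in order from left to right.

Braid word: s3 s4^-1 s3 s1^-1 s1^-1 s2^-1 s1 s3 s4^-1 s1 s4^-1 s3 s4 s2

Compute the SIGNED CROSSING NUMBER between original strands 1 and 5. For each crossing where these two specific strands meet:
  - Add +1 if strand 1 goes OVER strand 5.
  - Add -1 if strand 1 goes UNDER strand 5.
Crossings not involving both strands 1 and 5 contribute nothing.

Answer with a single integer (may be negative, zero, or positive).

Gen 1: crossing 3x4. Both 1&5? no. Sum: 0
Gen 2: crossing 3x5. Both 1&5? no. Sum: 0
Gen 3: crossing 4x5. Both 1&5? no. Sum: 0
Gen 4: crossing 1x2. Both 1&5? no. Sum: 0
Gen 5: crossing 2x1. Both 1&5? no. Sum: 0
Gen 6: crossing 2x5. Both 1&5? no. Sum: 0
Gen 7: 1 over 5. Both 1&5? yes. Contrib: +1. Sum: 1
Gen 8: crossing 2x4. Both 1&5? no. Sum: 1
Gen 9: crossing 2x3. Both 1&5? no. Sum: 1
Gen 10: 5 over 1. Both 1&5? yes. Contrib: -1. Sum: 0
Gen 11: crossing 3x2. Both 1&5? no. Sum: 0
Gen 12: crossing 4x2. Both 1&5? no. Sum: 0
Gen 13: crossing 4x3. Both 1&5? no. Sum: 0
Gen 14: crossing 5x2. Both 1&5? no. Sum: 0

Answer: 0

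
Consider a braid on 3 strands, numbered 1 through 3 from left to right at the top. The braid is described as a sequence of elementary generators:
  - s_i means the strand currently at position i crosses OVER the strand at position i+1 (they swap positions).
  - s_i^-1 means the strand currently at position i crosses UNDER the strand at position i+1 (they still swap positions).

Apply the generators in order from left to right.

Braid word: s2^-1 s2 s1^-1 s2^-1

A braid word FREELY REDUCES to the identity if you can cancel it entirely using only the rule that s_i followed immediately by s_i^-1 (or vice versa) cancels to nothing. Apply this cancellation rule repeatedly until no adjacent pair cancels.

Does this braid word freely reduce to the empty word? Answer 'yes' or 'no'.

Answer: no

Derivation:
Gen 1 (s2^-1): push. Stack: [s2^-1]
Gen 2 (s2): cancels prior s2^-1. Stack: []
Gen 3 (s1^-1): push. Stack: [s1^-1]
Gen 4 (s2^-1): push. Stack: [s1^-1 s2^-1]
Reduced word: s1^-1 s2^-1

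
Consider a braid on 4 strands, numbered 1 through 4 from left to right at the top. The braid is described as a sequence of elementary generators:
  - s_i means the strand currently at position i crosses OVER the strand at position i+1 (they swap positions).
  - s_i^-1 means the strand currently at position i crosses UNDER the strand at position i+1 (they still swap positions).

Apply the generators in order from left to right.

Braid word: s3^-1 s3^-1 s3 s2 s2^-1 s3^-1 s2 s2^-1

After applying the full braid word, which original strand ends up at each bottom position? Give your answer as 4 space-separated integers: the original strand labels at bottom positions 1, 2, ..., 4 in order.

Gen 1 (s3^-1): strand 3 crosses under strand 4. Perm now: [1 2 4 3]
Gen 2 (s3^-1): strand 4 crosses under strand 3. Perm now: [1 2 3 4]
Gen 3 (s3): strand 3 crosses over strand 4. Perm now: [1 2 4 3]
Gen 4 (s2): strand 2 crosses over strand 4. Perm now: [1 4 2 3]
Gen 5 (s2^-1): strand 4 crosses under strand 2. Perm now: [1 2 4 3]
Gen 6 (s3^-1): strand 4 crosses under strand 3. Perm now: [1 2 3 4]
Gen 7 (s2): strand 2 crosses over strand 3. Perm now: [1 3 2 4]
Gen 8 (s2^-1): strand 3 crosses under strand 2. Perm now: [1 2 3 4]

Answer: 1 2 3 4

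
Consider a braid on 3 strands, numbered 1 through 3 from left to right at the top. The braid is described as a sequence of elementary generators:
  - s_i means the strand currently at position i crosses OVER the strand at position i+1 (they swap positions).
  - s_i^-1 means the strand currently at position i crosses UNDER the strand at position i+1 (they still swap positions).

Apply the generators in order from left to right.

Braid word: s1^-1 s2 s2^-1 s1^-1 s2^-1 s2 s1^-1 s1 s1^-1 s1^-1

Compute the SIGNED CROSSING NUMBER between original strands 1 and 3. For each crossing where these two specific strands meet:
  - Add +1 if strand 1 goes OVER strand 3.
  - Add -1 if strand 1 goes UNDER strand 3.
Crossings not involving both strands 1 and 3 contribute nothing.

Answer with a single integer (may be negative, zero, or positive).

Answer: 2

Derivation:
Gen 1: crossing 1x2. Both 1&3? no. Sum: 0
Gen 2: 1 over 3. Both 1&3? yes. Contrib: +1. Sum: 1
Gen 3: 3 under 1. Both 1&3? yes. Contrib: +1. Sum: 2
Gen 4: crossing 2x1. Both 1&3? no. Sum: 2
Gen 5: crossing 2x3. Both 1&3? no. Sum: 2
Gen 6: crossing 3x2. Both 1&3? no. Sum: 2
Gen 7: crossing 1x2. Both 1&3? no. Sum: 2
Gen 8: crossing 2x1. Both 1&3? no. Sum: 2
Gen 9: crossing 1x2. Both 1&3? no. Sum: 2
Gen 10: crossing 2x1. Both 1&3? no. Sum: 2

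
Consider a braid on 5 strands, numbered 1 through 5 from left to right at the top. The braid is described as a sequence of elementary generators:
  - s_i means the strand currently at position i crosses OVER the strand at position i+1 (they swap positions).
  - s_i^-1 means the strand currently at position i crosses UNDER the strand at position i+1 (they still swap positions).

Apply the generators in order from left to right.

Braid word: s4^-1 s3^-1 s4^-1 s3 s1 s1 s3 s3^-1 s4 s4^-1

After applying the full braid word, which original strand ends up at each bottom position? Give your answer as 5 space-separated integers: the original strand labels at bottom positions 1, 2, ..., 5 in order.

Answer: 1 2 4 5 3

Derivation:
Gen 1 (s4^-1): strand 4 crosses under strand 5. Perm now: [1 2 3 5 4]
Gen 2 (s3^-1): strand 3 crosses under strand 5. Perm now: [1 2 5 3 4]
Gen 3 (s4^-1): strand 3 crosses under strand 4. Perm now: [1 2 5 4 3]
Gen 4 (s3): strand 5 crosses over strand 4. Perm now: [1 2 4 5 3]
Gen 5 (s1): strand 1 crosses over strand 2. Perm now: [2 1 4 5 3]
Gen 6 (s1): strand 2 crosses over strand 1. Perm now: [1 2 4 5 3]
Gen 7 (s3): strand 4 crosses over strand 5. Perm now: [1 2 5 4 3]
Gen 8 (s3^-1): strand 5 crosses under strand 4. Perm now: [1 2 4 5 3]
Gen 9 (s4): strand 5 crosses over strand 3. Perm now: [1 2 4 3 5]
Gen 10 (s4^-1): strand 3 crosses under strand 5. Perm now: [1 2 4 5 3]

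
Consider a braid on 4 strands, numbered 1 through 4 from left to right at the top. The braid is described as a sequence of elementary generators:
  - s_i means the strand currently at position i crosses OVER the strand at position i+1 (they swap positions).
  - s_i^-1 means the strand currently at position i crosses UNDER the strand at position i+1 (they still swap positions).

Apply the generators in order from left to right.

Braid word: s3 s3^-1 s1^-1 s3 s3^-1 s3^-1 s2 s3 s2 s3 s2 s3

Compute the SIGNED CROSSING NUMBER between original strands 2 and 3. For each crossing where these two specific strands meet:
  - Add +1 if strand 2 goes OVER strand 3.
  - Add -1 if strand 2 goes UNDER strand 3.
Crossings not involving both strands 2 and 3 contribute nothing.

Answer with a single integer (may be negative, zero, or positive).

Gen 1: crossing 3x4. Both 2&3? no. Sum: 0
Gen 2: crossing 4x3. Both 2&3? no. Sum: 0
Gen 3: crossing 1x2. Both 2&3? no. Sum: 0
Gen 4: crossing 3x4. Both 2&3? no. Sum: 0
Gen 5: crossing 4x3. Both 2&3? no. Sum: 0
Gen 6: crossing 3x4. Both 2&3? no. Sum: 0
Gen 7: crossing 1x4. Both 2&3? no. Sum: 0
Gen 8: crossing 1x3. Both 2&3? no. Sum: 0
Gen 9: crossing 4x3. Both 2&3? no. Sum: 0
Gen 10: crossing 4x1. Both 2&3? no. Sum: 0
Gen 11: crossing 3x1. Both 2&3? no. Sum: 0
Gen 12: crossing 3x4. Both 2&3? no. Sum: 0

Answer: 0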